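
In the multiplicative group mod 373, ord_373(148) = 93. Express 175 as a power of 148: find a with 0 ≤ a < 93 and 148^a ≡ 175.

5

Successive powers of 148 modulo 373:
  148^0=1  148^1=148  148^2=270  148^3=49  148^4=165  148^5=175
So 148^5 ≡ 175 (mod 373), giving a = 5.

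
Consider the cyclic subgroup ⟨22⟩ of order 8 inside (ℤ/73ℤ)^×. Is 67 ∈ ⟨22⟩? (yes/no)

no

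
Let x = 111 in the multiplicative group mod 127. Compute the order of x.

14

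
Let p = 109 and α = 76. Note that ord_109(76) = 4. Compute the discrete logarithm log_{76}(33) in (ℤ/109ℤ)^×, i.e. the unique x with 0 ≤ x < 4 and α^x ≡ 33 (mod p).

Successive powers of 76 modulo 109:
  76^0=1  76^1=76  76^2=108  76^3=33
So 76^3 ≡ 33 (mod 109), giving x = 3.

3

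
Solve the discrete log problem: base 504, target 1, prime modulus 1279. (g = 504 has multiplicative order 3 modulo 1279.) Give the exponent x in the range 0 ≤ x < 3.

0

Successive powers of 504 modulo 1279:
  504^0=1
So 504^0 ≡ 1 (mod 1279), giving x = 0.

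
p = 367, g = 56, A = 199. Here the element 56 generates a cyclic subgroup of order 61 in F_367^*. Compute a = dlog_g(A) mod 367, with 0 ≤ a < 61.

Successive powers of 56 modulo 367:
  56^0=1  56^1=56  56^2=200  56^3=190  56^4=364  56^5=199
So 56^5 ≡ 199 (mod 367), giving a = 5.

5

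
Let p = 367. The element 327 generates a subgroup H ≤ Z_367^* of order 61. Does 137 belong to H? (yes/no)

137 ∈ ⟨327⟩ iff 137^61 ≡ 1 (mod 367), since |⟨327⟩| = 61.
137^61 mod 367 = 1.
Since 1 = 1, 137 lies in the subgroup.

yes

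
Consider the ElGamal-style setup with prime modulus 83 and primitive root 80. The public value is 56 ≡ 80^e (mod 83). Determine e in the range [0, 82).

Baby-step giant-step with m = ceil(sqrt(82)) = 10.
Baby table (80^j mod 83 for j=0..9):
  0:1  1:80  2:9  3:56  4:81  5:6  6:65  7:54
  8:4  9:71
Giant step factor: 80^(-10) ≡ 30 (mod 83).
Scan 56·30^i mod 83 for i = 0, 1, …:
  i=0: 56
Match at i=0, j=3: e = 0·10 + 3 = 3.

3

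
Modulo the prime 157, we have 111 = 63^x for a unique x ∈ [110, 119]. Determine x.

114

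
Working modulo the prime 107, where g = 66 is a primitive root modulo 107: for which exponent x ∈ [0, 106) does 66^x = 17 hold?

63

Baby-step giant-step with m = ceil(sqrt(106)) = 11.
Baby table (66^j mod 107 for j=0..10):
  0:1  1:66  2:76  3:94  4:105  5:82  6:62  7:26
  8:4  9:50  10:90
Giant step factor: 66^(-11) ≡ 72 (mod 107).
Scan 17·72^i mod 107 for i = 0, 1, …:
  i=0: 17   i=1: 47   i=2: 67   i=3: 9
  i=4: 6   i=5: 4
Match at i=5, j=8: x = 5·11 + 8 = 63.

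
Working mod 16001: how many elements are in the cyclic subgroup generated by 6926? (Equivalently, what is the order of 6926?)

3200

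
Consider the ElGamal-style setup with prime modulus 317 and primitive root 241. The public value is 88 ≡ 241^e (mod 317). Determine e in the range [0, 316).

189

Baby-step giant-step with m = ceil(sqrt(316)) = 18.
Baby table (241^j mod 317 for j=0..17):
  0:1  1:241  2:70  3:69  4:145  5:75  6:6  7:178
  8:103  9:97  10:236  11:133  12:36  13:117  14:301  15:265
  16:148  17:164
Giant step factor: 241^(-18) ≡ 204 (mod 317).
Scan 88·204^i mod 317 for i = 0, 1, …:
  i=0: 88   i=1: 200   i=2: 224   i=3: 48
  i=4: 282   i=5: 151   i=6: 55   i=7: 125
  i=8: 140   i=9: 30   i=10: 97
Match at i=10, j=9: e = 10·18 + 9 = 189.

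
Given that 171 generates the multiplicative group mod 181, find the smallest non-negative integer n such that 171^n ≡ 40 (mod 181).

Baby-step giant-step with m = ceil(sqrt(180)) = 14.
Baby table (171^j mod 181 for j=0..13):
  0:1  1:171  2:100  3:86  4:45  5:93  6:156  7:69
  8:34  9:22  10:142  11:28  12:82  13:85
Giant step factor: 171^(-14) ≡ 79 (mod 181).
Scan 40·79^i mod 181 for i = 0, 1, …:
  i=0: 40   i=1: 83   i=2: 41   i=3: 162
  i=4: 128   i=5: 157   i=6: 95   i=7: 84
  i=8: 120   i=9: 68   i=10: 123   i=11: 124
  i=12: 22
Match at i=12, j=9: n = 12·14 + 9 = 177.

177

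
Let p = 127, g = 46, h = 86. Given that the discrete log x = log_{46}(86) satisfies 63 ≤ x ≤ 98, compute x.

83

Compute 46^63 mod 127 = 126, then multiply by 46 repeatedly:
  46^63=126  46^64=81  46^65=43  46^66=73  46^67=56
  46^68=36  46^69=5  46^70=103  46^71=39  46^72=16
  46^73=101  46^74=74  46^75=102  46^76=120  46^77=59
  46^78=47  46^79=3  46^80=11  46^81=125  46^82=35
  46^83=86
Found 86 at exponent 83.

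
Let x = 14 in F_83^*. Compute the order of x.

The order of 14 must divide p − 1 = 82 = 2 · 41.
Divisors: 1, 2, 41, 82.
Check each in increasing order: 14^1 ≡ 14;  14^2 ≡ 30;  14^41 ≡ 82;  14^82 ≡ 1.
Smallest exponent giving 1 is 82.

82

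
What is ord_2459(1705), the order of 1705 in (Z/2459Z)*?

The order of 1705 must divide p − 1 = 2458 = 2 · 1229.
Divisors: 1, 2, 1229, 2458.
Check each in increasing order: 1705^1 ≡ 1705;  1705^2 ≡ 487;  1705^1229 ≡ 2458;  1705^2458 ≡ 1.
Smallest exponent giving 1 is 2458.

2458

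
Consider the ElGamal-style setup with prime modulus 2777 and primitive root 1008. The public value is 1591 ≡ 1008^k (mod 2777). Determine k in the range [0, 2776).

1971

Baby-step giant-step with m = ceil(sqrt(2776)) = 53.
Baby table (1008^j mod 2777 for j=0..52):
  0:1  1:1008  2:2459  3:1588  4:1152  5:430  6:228  7:2110
  8:2475  9:1054  10:1618  11:845  12:1998  13:659  14:569  15:1490
  16:2340  17:1047  18:116  19:294  20:1990  21:926  22:336  23:2671
  24:1455  25:384  26:1069  27:76  28:1629  29:825  30:1277  31:1465
  32:2133  33:666  34:2071  35:2041  36:2348  37:780  38:349  39:1890
  40:98  41:1589  42:2160  43:112  44:1816  45:485  46:128  47:1282
  48:951  49:543  50:275  51:2277  52:1414
Giant step factor: 1008^(-53) ≡ 2031 (mod 2777).
Scan 1591·2031^i mod 2777 for i = 0, 1, …:
  i=0: 1591   i=1: 1670   i=2: 1053   i=3: 353
  i=4: 477   i=5: 2391   i=6: 1925   i=7: 2436
  i=8: 1679   i=9: 2670     …   i=36: 720
  i=37: 1618
Match at i=37, j=10: k = 37·53 + 10 = 1971.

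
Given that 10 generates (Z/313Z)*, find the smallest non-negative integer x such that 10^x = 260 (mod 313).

177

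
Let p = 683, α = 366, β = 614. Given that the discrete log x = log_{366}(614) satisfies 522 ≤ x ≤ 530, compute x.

522

Compute 366^522 mod 683 = 614, then multiply by 366 repeatedly:
  366^522=614
Found 614 at exponent 522.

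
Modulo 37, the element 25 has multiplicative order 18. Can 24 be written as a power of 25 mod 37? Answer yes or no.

no

⟨25⟩ has order 18; its elements mod 37 are {1, 3, 4, 7, 9, 10, 11, 12, 16, 21, 25, 26, 27, 28, 30, 33, 34, 36}.
24 is not in this set.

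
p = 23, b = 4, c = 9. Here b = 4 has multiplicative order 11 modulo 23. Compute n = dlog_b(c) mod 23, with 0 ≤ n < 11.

Successive powers of 4 modulo 23:
  4^0=1  4^1=4  4^2=16  4^3=18  4^4=3  4^5=12
  4^6=2  4^7=8  4^8=9
So 4^8 ≡ 9 (mod 23), giving n = 8.

8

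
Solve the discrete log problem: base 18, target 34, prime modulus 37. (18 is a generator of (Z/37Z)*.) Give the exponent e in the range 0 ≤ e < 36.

28

Successive powers of 18 modulo 37:
  18^0=1  18^1=18  18^2=28  18^3=23  18^4=7  18^5=15
  18^6=11  18^7=13  18^8=12  18^9=31  18^10=3  18^11=17
  18^12=10  18^13=32  18^14=21  18^15=8  18^16=33  18^17=2
  18^18=36  18^19=19  18^20=9  18^21=14  18^22=30  18^23=22
  18^24=26  18^25=24  18^26=25  18^27=6  18^28=34
So 18^28 ≡ 34 (mod 37), giving e = 28.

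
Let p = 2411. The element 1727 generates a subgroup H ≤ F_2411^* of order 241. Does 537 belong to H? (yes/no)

yes

537 ∈ ⟨1727⟩ iff 537^241 ≡ 1 (mod 2411), since |⟨1727⟩| = 241.
537^241 mod 2411 = 1.
Since 1 = 1, 537 lies in the subgroup.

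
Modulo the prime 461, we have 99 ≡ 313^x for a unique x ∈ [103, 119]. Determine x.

Compute 313^103 mod 461 = 419, then multiply by 313 repeatedly:
  313^103=419  313^104=223  313^105=188  313^106=297  313^107=300
  313^108=317  313^109=106  313^110=447  313^111=228  313^112=370
  313^113=99
Found 99 at exponent 113.

113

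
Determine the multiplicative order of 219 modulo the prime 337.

336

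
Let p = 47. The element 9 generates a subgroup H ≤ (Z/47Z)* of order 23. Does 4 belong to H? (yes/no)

4 ∈ ⟨9⟩ iff 4^23 ≡ 1 (mod 47), since |⟨9⟩| = 23.
4^23 mod 47 = 1.
Since 1 = 1, 4 lies in the subgroup.

yes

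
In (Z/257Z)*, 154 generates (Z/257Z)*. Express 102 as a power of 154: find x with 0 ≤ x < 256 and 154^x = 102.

97

Baby-step giant-step with m = ceil(sqrt(256)) = 16.
Baby table (154^j mod 257 for j=0..15):
  0:1  1:154  2:72  3:37  4:44  5:94  6:84  7:86
  8:137  9:24  10:98  11:186  12:117  13:28  14:200  15:217
Giant step factor: 154^(-16) ≡ 225 (mod 257).
Scan 102·225^i mod 257 for i = 0, 1, …:
  i=0: 102   i=1: 77   i=2: 106   i=3: 206
  i=4: 90   i=5: 204   i=6: 154
Match at i=6, j=1: x = 6·16 + 1 = 97.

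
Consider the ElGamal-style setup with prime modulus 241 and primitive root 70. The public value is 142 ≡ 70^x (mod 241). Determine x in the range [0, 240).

181

Baby-step giant-step with m = ceil(sqrt(240)) = 16.
Baby table (70^j mod 241 for j=0..15):
  0:1  1:70  2:80  3:57  4:134  5:222  6:116  7:167
  8:122  9:105  10:120  11:206  12:201  13:92  14:174  15:130
Giant step factor: 70^(-16) ≡ 54 (mod 241).
Scan 142·54^i mod 241 for i = 0, 1, …:
  i=0: 142   i=1: 197   i=2: 34   i=3: 149
  i=4: 93   i=5: 202   i=6: 63   i=7: 28
  i=8: 66   i=9: 190   i=10: 138   i=11: 222
Match at i=11, j=5: x = 11·16 + 5 = 181.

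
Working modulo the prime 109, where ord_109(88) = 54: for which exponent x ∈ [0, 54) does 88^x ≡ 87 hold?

25

Successive powers of 88 modulo 109:
  88^0=1  88^1=88  88^2=5  88^3=4  88^4=25  88^5=20
  88^6=16  88^7=100  88^8=80  88^9=64  88^10=73  88^11=102
  88^12=38  88^13=74  88^14=81  88^15=43  88^16=78  88^17=106
  88^18=63  88^19=94  88^20=97  88^21=34  88^22=49  88^23=61
  88^24=27  88^25=87
So 88^25 ≡ 87 (mod 109), giving x = 25.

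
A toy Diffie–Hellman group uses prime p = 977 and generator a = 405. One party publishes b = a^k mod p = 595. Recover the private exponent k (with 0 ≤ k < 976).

785

Baby-step giant-step with m = ceil(sqrt(976)) = 32.
Baby table (405^j mod 977 for j=0..31):
  0:1  1:405  2:866  3:964  4:597  5:466  6:169  7:55
  8:781  9:734  10:262  11:594  12:228  13:502  14:94  15:944
  16:313  17:732  18:429  19:816  20:254  21:285  22:139  23:606
  24:203  25:147  26:915  27:292  28:43  29:806  30:112  31:418
Giant step factor: 405^(-32) ≡ 454 (mod 977).
Scan 595·454^i mod 977 for i = 0, 1, …:
  i=0: 595   i=1: 478   i=2: 118   i=3: 814
  i=4: 250   i=5: 168   i=6: 66   i=7: 654
  i=8: 885   i=9: 243     …   i=23: 531
  i=24: 732
Match at i=24, j=17: k = 24·32 + 17 = 785.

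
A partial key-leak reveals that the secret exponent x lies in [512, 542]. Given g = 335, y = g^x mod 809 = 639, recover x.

Compute 335^512 mod 809 = 72, then multiply by 335 repeatedly:
  335^512=72  335^513=659  335^514=717  335^515=731  335^516=567
  335^517=639
Found 639 at exponent 517.

517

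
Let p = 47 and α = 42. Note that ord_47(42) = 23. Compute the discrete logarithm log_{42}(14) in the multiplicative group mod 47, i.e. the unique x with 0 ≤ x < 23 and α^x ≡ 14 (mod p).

4

Successive powers of 42 modulo 47:
  42^0=1  42^1=42  42^2=25  42^3=16  42^4=14
So 42^4 ≡ 14 (mod 47), giving x = 4.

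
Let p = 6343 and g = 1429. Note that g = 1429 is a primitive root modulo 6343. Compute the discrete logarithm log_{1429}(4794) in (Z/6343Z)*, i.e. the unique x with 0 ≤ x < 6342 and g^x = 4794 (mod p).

Baby-step giant-step with m = ceil(sqrt(6342)) = 80.
Baby table (1429^j mod 6343 for j=0..79):
  0:1  1:1429  2:5938  3:4811  4:5450  5:5189  6:114  7:4331
  8:4574  9:2956  10:6029  11:1647  12:310  13:5323  14:1310  15:805
  16:2262  17:3811  18:3625  19:4237  20:3451  21:2968  22:4148  23:3130
  24:955  25:950  26:148  27:2173  28:3490  29:1612  30:1039  31:469
  32:4186  33:345  34:4594  35:6164  36:4272  37:2722  38:1479  39:1272
  40:3590  41:4966  42:4940  43:5844  44:3688  45:5462  46:3308  47:1597
  48:4976  49:201  50:1794  51:1054  52:2875  53:4454  54:2737  55:3885
  56:1540  57:5982  58:4257  59:316  60:1211  61:5223  62:4299  63:3247
  64:3230  65:4309  66:4851  67:5523  68:1675  69:2264  70:326  71:2815
  72:1173  73:1665  74:660  75:4376  76:5449  77:3760  78:519  79:5863
Giant step factor: 1429^(-80) ≡ 5351 (mod 6343).
Scan 4794·5351^i mod 6343 for i = 0, 1, …:
  i=0: 4794   i=1: 1602   i=2: 2909   i=3: 337
  i=4: 1875   i=5: 4842   i=6: 4730   i=7: 1660
  i=8: 2460   i=9: 1735     …   i=29: 1561
  i=30: 5523
Match at i=30, j=67: x = 30·80 + 67 = 2467.

2467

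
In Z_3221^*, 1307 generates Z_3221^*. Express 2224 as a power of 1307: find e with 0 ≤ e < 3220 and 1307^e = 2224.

Baby-step giant-step with m = ceil(sqrt(3220)) = 57.
Baby table (1307^j mod 3221 for j=0..56):
  0:1  1:1307  2:1119  3:199  4:2413  5:432  6:949  7:258
  8:2222  9:2033  10:3027  11:901  12:1942  13:46  14:2144  15:3159
  16:2712  17:1484  18:546  19:1781  20:2205  21:2361  22:109  23:739
  24:2794  25:2365  26:2116  27:1994  28:369  29:2354  30:623  31:2569
  32:1401  33:1579  34:2313  35:1793  36:1784  37:2905  38:2497  39:706
  40:1536  41:869  42:1991  43:2890  44:2218  45:26  46:1772  47:105
  48:1953  49:1539  50:1569  51:2127  52:266  53:3015  54:1322  55:1398
  56:879
Giant step factor: 1307^(-57) ≡ 941 (mod 3221).
Scan 2224·941^i mod 3221 for i = 0, 1, …:
  i=0: 2224   i=1: 2355   i=2: 7   i=3: 145
  i=4: 1163   i=5: 2464   i=6: 2725   i=7: 309
  i=8: 879
Match at i=8, j=56: e = 8·57 + 56 = 512.

512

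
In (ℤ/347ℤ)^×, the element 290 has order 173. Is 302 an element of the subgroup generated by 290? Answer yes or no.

yes

302 ∈ ⟨290⟩ iff 302^173 ≡ 1 (mod 347), since |⟨290⟩| = 173.
302^173 mod 347 = 1.
Since 1 = 1, 302 lies in the subgroup.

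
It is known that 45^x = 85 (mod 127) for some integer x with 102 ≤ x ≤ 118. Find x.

109

Compute 45^102 mod 127 = 94, then multiply by 45 repeatedly:
  45^102=94  45^103=39  45^104=104  45^105=108  45^106=34
  45^107=6  45^108=16  45^109=85
Found 85 at exponent 109.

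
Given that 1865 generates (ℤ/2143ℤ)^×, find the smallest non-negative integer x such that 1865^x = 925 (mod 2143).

Baby-step giant-step with m = ceil(sqrt(2142)) = 47.
Baby table (1865^j mod 2143 for j=0..46):
  0:1  1:1865  2:136  3:766  4:1352  5:1312  6:1717  7:563
  8:2068  9:1563  10:515  11:411  12:1464  13:178  14:1948  15:635
  16:1339  17:640  18:2092  19:1320  20:1636  21:1651  22:1767  23:1664
  24:296  25:1289  26:1682  27:1721  28:1594  29:469  30:341  31:1637
  32:1373  33:1903  34:287  35:1648  36:458  37:1256  38:141  39:1519
  40:2032  41:856  42:2048  43:694  44:2081  45:92  46:140
Giant step factor: 1865^(-47) ≡ 192 (mod 2143).
Scan 925·192^i mod 2143 for i = 0, 1, …:
  i=0: 925   i=1: 1874   i=2: 1927   i=3: 1388
  i=4: 764   i=5: 964   i=6: 790   i=7: 1670
  i=8: 1333   i=9: 919     …   i=15: 1839
  i=16: 1636
Match at i=16, j=20: x = 16·47 + 20 = 772.

772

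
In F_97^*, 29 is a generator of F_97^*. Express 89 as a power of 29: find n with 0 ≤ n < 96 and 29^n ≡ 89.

78

Baby-step giant-step with m = ceil(sqrt(96)) = 10.
Baby table (29^j mod 97 for j=0..9):
  0:1  1:29  2:65  3:42  4:54  5:14  6:18  7:37
  8:6  9:77
Giant step factor: 29^(-10) ≡ 49 (mod 97).
Scan 89·49^i mod 97 for i = 0, 1, …:
  i=0: 89   i=1: 93   i=2: 95   i=3: 96
  i=4: 48   i=5: 24   i=6: 12   i=7: 6
Match at i=7, j=8: n = 7·10 + 8 = 78.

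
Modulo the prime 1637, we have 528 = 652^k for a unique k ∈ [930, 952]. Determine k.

941

Compute 652^930 mod 1637 = 607, then multiply by 652 repeatedly:
  652^930=607  652^931=1247  652^932=1092  652^933=1526  652^934=1293
  652^935=1618  652^936=708  652^937=1619  652^938=1360  652^939=1103
  652^940=513  652^941=528
Found 528 at exponent 941.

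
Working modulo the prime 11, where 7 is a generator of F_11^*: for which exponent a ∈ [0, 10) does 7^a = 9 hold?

8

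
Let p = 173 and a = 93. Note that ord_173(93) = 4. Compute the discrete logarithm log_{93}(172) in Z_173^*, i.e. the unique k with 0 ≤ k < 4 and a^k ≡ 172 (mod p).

Successive powers of 93 modulo 173:
  93^0=1  93^1=93  93^2=172
So 93^2 ≡ 172 (mod 173), giving k = 2.

2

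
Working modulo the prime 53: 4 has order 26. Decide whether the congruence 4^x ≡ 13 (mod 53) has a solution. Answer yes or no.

yes

13 ∈ ⟨4⟩ iff 13^26 ≡ 1 (mod 53), since |⟨4⟩| = 26.
13^26 mod 53 = 1.
Since 1 = 1, 13 lies in the subgroup.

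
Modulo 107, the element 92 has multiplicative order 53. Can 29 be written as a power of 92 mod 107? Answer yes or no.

yes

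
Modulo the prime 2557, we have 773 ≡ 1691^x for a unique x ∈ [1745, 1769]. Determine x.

1746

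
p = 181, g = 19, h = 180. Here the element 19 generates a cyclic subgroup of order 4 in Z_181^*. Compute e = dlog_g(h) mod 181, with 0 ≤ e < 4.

Successive powers of 19 modulo 181:
  19^0=1  19^1=19  19^2=180
So 19^2 ≡ 180 (mod 181), giving e = 2.

2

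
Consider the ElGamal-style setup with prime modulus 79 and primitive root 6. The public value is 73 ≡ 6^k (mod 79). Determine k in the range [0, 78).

40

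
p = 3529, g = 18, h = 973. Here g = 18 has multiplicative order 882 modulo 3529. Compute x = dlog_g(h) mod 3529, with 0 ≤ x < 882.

20

Baby-step giant-step with m = ceil(sqrt(882)) = 30.
Baby table (18^j mod 3529 for j=0..29):
  0:1  1:18  2:324  3:2303  4:2635  5:1553  6:3251  7:2054
  8:1682  9:2044  10:1502  11:2333  12:3175  13:686  14:1761  15:3466
  16:2395  17:762  18:3129  19:3387  20:973  21:3398  22:1171  23:3433
  24:1801  25:657  26:1239  27:1128  28:2659  29:1985
Giant step factor: 18^(-30) ≡ 3136 (mod 3529).
Scan 973·3136^i mod 3529 for i = 0, 1, …:
  i=0: 973
Match at i=0, j=20: x = 0·30 + 20 = 20.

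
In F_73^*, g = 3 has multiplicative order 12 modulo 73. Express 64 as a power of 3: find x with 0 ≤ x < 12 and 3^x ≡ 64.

Successive powers of 3 modulo 73:
  3^0=1  3^1=3  3^2=9  3^3=27  3^4=8  3^5=24
  3^6=72  3^7=70  3^8=64
So 3^8 ≡ 64 (mod 73), giving x = 8.

8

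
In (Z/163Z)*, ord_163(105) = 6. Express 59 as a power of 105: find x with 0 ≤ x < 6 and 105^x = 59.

5

Successive powers of 105 modulo 163:
  105^0=1  105^1=105  105^2=104  105^3=162  105^4=58  105^5=59
So 105^5 ≡ 59 (mod 163), giving x = 5.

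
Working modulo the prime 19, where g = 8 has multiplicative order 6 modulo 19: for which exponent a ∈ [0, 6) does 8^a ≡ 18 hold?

3

Successive powers of 8 modulo 19:
  8^0=1  8^1=8  8^2=7  8^3=18
So 8^3 ≡ 18 (mod 19), giving a = 3.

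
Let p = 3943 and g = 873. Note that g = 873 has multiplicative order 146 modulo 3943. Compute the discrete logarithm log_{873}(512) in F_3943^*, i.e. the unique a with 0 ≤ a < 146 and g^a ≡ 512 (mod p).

Successive powers of 873 modulo 3943:
  873^0=1  873^1=873  873^2=1130  873^3=740  873^4=3311  873^5=284
  873^6=3466  873^7=1537  873^8=1181  873^9=1890  873^10=1796  873^11=2537
  873^12=2778  873^13=249  873^14=512
So 873^14 ≡ 512 (mod 3943), giving a = 14.

14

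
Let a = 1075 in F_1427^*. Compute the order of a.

The order of 1075 must divide p − 1 = 1426 = 2 · 23 · 31.
Divisors: 1, 2, 23, 31, 46, 62, 713, 1426.
Check each in increasing order: 1075^1 ≡ 1075;  1075^2 ≡ 1182;  1075^23 ≡ 1207;  1075^31 ≡ 459;  1075^46 ≡ 1309;  1075^62 ≡ 912;  1075^713 ≡ 1.
Smallest exponent giving 1 is 713.

713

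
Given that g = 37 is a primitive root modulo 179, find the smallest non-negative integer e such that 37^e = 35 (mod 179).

Baby-step giant-step with m = ceil(sqrt(178)) = 14.
Baby table (37^j mod 179 for j=0..13):
  0:1  1:37  2:116  3:175  4:31  5:73  6:16  7:55
  8:66  9:115  10:138  11:94  12:77  13:164
Giant step factor: 37^(-14) ≡ 169 (mod 179).
Scan 35·169^i mod 179 for i = 0, 1, …:
  i=0: 35   i=1: 8   i=2: 99   i=3: 84
  i=4: 55
Match at i=4, j=7: e = 4·14 + 7 = 63.

63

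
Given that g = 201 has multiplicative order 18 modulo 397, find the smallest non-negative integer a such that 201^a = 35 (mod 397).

Successive powers of 201 modulo 397:
  201^0=1  201^1=201  201^2=304  201^3=363  201^4=312  201^5=383
  201^6=362  201^7=111  201^8=79  201^9=396  201^10=196  201^11=93
  201^12=34  201^13=85  201^14=14  201^15=35
So 201^15 ≡ 35 (mod 397), giving a = 15.

15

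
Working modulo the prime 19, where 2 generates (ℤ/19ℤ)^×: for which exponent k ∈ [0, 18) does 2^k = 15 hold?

11

Successive powers of 2 modulo 19:
  2^0=1  2^1=2  2^2=4  2^3=8  2^4=16  2^5=13
  2^6=7  2^7=14  2^8=9  2^9=18  2^10=17  2^11=15
So 2^11 ≡ 15 (mod 19), giving k = 11.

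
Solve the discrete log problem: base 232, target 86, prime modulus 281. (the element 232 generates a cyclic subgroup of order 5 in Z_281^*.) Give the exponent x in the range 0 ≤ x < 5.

4

Successive powers of 232 modulo 281:
  232^0=1  232^1=232  232^2=153  232^3=90  232^4=86
So 232^4 ≡ 86 (mod 281), giving x = 4.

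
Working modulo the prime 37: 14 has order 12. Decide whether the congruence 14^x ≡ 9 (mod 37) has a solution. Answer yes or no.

⟨14⟩ has order 12; its elements mod 37 are {1, 6, 8, 10, 11, 14, 23, 26, 27, 29, 31, 36}.
9 is not in this set.

no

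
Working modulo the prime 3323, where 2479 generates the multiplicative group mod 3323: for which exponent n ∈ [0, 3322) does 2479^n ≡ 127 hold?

Baby-step giant-step with m = ceil(sqrt(3322)) = 58.
Baby table (2479^j mod 3323 for j=0..57):
  0:1  1:2479  2:1214  3:2191  4:1707  5:1474  6:2069  7:1662
  8:2901  9:607  10:2757  11:2515  12:737  13:2696  14:831  15:3112
  16:1965  17:3040  18:2919  19:2030  20:1348  21:2077  22:1556  23:2644
  24:1520  25:3121  26:1015  27:674  28:2700  29:778  30:1322  31:760
  32:3222  33:2169  34:337  35:1350  36:389  37:661  38:380  39:1611
  40:2746  41:1830  42:675  43:1856  44:1992  45:190  46:2467  47:1373
  48:915  49:1999  50:928  51:996  52:95  53:2895  54:2348  55:2119
  56:2661  57:464
Giant step factor: 2479^(-58) ≡ 367 (mod 3323).
Scan 127·367^i mod 3323 for i = 0, 1, …:
  i=0: 127   i=1: 87   i=2: 2022   i=3: 1045
  i=4: 1370   i=5: 1017   i=6: 1063   i=7: 1330
  i=8: 2952   i=9: 86     …   i=50: 881
  i=51: 996
Match at i=51, j=51: n = 51·58 + 51 = 3009.

3009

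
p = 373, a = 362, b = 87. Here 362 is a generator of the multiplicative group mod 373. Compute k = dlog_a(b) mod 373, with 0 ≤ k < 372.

Baby-step giant-step with m = ceil(sqrt(372)) = 20.
Baby table (362^j mod 373 for j=0..19):
  0:1  1:362  2:121  3:161  4:94  5:85  6:184  7:214
  8:257  9:157  10:138  11:347  12:286  13:211  14:290  15:167
  16:28  17:65  18:31  19:32
Giant step factor: 362^(-20) ≡ 302 (mod 373).
Scan 87·302^i mod 373 for i = 0, 1, …:
  i=0: 87   i=1: 164   i=2: 292   i=3: 156
  i=4: 114   i=5: 112   i=6: 254   i=7: 243
  i=8: 278   i=9: 31
Match at i=9, j=18: k = 9·20 + 18 = 198.

198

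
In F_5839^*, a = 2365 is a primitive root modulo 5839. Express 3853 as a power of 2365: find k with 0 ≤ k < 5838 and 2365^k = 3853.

Baby-step giant-step with m = ceil(sqrt(5838)) = 77.
Baby table (2365^j mod 5839 for j=0..76):
  0:1  1:2365  2:5302  3:2897  4:2258  5:3324  6:1966  7:1746
  8:1117  9:2477  10:1588  11:1143  12:5577  13:5143  14:558  15:56
  16:3982  17:4962  18:4579  19:3829  20:5135  21:4994  22:4352  23:4162
  24:4415  25:1343  26:5618  27:2845  28:1897  29:2053  30:3136  31:1110
  32:3439  33:5347  34:4220  35:1449  36:5231  37:4313  38:5351  39:2002
  40:5140  41:5141  42:1667  43:1130  44:4027  45:446  46:3770  47:5736
  48:1643  49:2760  50:5237  51:986  52:2129  53:1867  54:1171  55:1729
  56:1785  57:5767  58:4890  59:3630  60:1620  61:916  62:71  63:4423
  64:2746  65:1322  66:2665  67:2444  68:5289  69:1347  70:3400  71:697
  72:1807  73:5246  74:4754  75:3135  76:4584
Giant step factor: 2365^(-77) ≡ 1705 (mod 5839).
Scan 3853·1705^i mod 5839 for i = 0, 1, …:
  i=0: 3853   i=1: 490   i=2: 473   i=3: 683
  i=4: 2554   i=5: 4515   i=6: 2273   i=7: 4208
  i=8: 4348   i=9: 3649     …   i=24: 2595
  i=25: 4352
Match at i=25, j=22: k = 25·77 + 22 = 1947.

1947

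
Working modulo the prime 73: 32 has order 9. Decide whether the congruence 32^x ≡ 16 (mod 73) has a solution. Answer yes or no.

yes

⟨32⟩ has order 9; its elements mod 73 are {1, 2, 4, 8, 16, 32, 37, 55, 64}.
16 is in this set.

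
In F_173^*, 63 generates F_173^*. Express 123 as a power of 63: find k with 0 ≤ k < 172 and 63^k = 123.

105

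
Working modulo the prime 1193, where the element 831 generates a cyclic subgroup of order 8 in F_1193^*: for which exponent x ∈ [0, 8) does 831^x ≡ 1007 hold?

Successive powers of 831 modulo 1193:
  831^0=1  831^1=831  831^2=1007
So 831^2 ≡ 1007 (mod 1193), giving x = 2.

2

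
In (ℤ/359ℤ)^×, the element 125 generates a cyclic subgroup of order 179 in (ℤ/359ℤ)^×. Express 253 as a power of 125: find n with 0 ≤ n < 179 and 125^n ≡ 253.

121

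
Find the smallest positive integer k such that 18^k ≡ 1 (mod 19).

The order of 18 must divide p − 1 = 18 = 2 · 3^2.
Divisors: 1, 2, 3, 6, 9, 18.
Check each in increasing order: 18^1 ≡ 18;  18^2 ≡ 1.
Smallest exponent giving 1 is 2.

2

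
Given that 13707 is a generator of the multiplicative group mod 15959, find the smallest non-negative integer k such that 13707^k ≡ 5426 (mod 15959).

10943

Baby-step giant-step with m = ceil(sqrt(15958)) = 127.
Baby table (13707^j mod 15959 for j=0..126):
  0:1  1:13707  2:12501  3:15383  4:4473  5:12892  6:12596  7:8910
  8:11102  9:6049  10:6638  11:4807  12:10797  13:6672  14:8034  15:4938
  16:3047  17:526  18:12373  19:418  20:245  21:6825  22:14576  23:2511
  24:10673  25:14617  26:5933  27:12526  28:6960  29:13777  30:14451  31:12708
  32:12030  33:6822  34:5373  35:12885  36:12401  37:1198  38:15134  39:6656
  40:12148  41:12389  42:12263  43:8753  44:13568  45:6349  46:1316  47:4742
  48:13546  49:8016  50:13556  51:1455  52:10894  53:11654  54:7747  55:12902
  56:6035  57:6248  58:5342  59:2902  60:7886  61:3095  62:4143  63:5979
  64:4688  65:7482  66:3240  67:12742  68:15257  69:963  70:1748  71:5377
  72:3877  73:14528  74:14853  75:1108  76:10347  77:14655  78:152  79:8794
  80:1031  81:8202  82:9618  83:12586  84:15471  85:13764  86:11809  87:9785
  88:3559  89:12509  90:13326  91:8727  92:8284  93:503  94:333  95:157
  96:13493  97:15659  98:5322  99:65  100:13210  101:14615  102:10437  103:3483
  104:8112  105:4831  106:4626  107:3475  108:10169  109:577  110:9234  111:15568
  112:2787  113:11522  114:1790  115:6547  116:2272  117:6295  118:11211  119:15925
  120:12732  121:5859  122:3625  123:7508  124:8524  125:2629  126:281
Giant step factor: 13707^(-127) ≡ 9622 (mod 15959).
Scan 5426·9622^i mod 15959 for i = 0, 1, …:
  i=0: 5426   i=1: 7083   i=2: 7696   i=3: 1152
  i=4: 8998   i=5: 1181   i=6: 774   i=7: 10534
  i=8: 2539   i=9: 12988     …   i=85: 10352
  i=86: 6825
Match at i=86, j=21: k = 86·127 + 21 = 10943.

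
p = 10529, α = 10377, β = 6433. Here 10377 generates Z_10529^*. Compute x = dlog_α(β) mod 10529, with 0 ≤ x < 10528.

7800

Baby-step giant-step with m = ceil(sqrt(10528)) = 103.
Baby table (10377^j mod 10529 for j=0..102):
  0:1  1:10377  2:2046  3:4878  4:6103  5:9425  6:9873  7:4951
  8:5536  9:848  10:7981  11:8252  12:9176  13:5605  14:889  15:1749
  16:7906  17:9123  18:3132  19:8270  20:6440  21:317  22:4461  23:6313
  24:9092  25:7844  26:8018  27:2628  28:646  29:7098  30:5591  31:3017
  32:4692  33:2788  34:7913  35:8059  36:6925  37:300  38:7045  39:3118
  40:10398  41:9383  42:5728  43:3251  44:711  45:7747  46:1704  47:4217
  48:1285  49:4731  50:7389  51:3475  52:8779  53:2775  54:9889  55:2519
  56:6685  57:5193  58:339  59:1117  60:9209  61:589  62:5233  63:4788
  64:9254  65:4278  66:2542  67:3189  68:10135  69:7243  70:4609  71:4875
  72:6559  73:3287  74:5768  75:7700  76:8848  77:2816  78:3657  79:2173
  80:6632  81:2720  82:7720  83:5808  84:1620  85:6456  86:8414  87:5610
  88:129  89:1450  90:709  91:8051  92:8141  93:4990  94:10137  95:6939
  96:8701  97:4102  98:8236  99:1079  100:4456  101:7073  102:9391
Giant step factor: 10377^(-103) ≡ 7017 (mod 10529).
Scan 6433·7017^i mod 10529 for i = 0, 1, …:
  i=0: 6433   i=1: 2538   i=2: 4607   i=3: 3289
  i=4: 9874   i=5: 5038   i=6: 5793   i=7: 7541
  i=8: 6972   i=9: 4790     …   i=74: 7229
  i=75: 7700
Match at i=75, j=75: x = 75·103 + 75 = 7800.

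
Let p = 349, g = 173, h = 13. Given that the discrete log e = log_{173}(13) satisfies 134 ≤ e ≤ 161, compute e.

157

Compute 173^134 mod 349 = 214, then multiply by 173 repeatedly:
  173^134=214  173^135=28  173^136=307  173^137=63  173^138=80
  173^139=229  173^140=180  173^141=79  173^142=56  173^143=265
  173^144=126  173^145=160  173^146=109  173^147=11  173^148=158
  173^149=112  173^150=181  173^151=252  173^152=320  173^153=218
  173^154=22  173^155=316  173^156=224  173^157=13
Found 13 at exponent 157.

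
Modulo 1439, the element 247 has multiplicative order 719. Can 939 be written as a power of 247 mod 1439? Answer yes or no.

939 ∈ ⟨247⟩ iff 939^719 ≡ 1 (mod 1439), since |⟨247⟩| = 719.
939^719 mod 1439 = 1438.
Since 1438 ≠ 1, 939 does not lie in the subgroup.

no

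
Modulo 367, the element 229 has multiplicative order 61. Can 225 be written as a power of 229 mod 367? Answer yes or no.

225 ∈ ⟨229⟩ iff 225^61 ≡ 1 (mod 367), since |⟨229⟩| = 61.
225^61 mod 367 = 1.
Since 1 = 1, 225 lies in the subgroup.

yes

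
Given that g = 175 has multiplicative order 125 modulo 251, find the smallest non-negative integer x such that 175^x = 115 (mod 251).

Baby-step giant-step with m = ceil(sqrt(125)) = 12.
Baby table (175^j mod 251 for j=0..11):
  0:1  1:175  2:3  3:23  4:9  5:69  6:27  7:207
  8:81  9:119  10:243  11:106
Giant step factor: 175^(-12) ≡ 115 (mod 251).
Scan 115·115^i mod 251 for i = 0, 1, …:
  i=0: 115   i=1: 173   i=2: 66   i=3: 60
  i=4: 123   i=5: 89   i=6: 195   i=7: 86
  i=8: 101   i=9: 69
Match at i=9, j=5: x = 9·12 + 5 = 113.

113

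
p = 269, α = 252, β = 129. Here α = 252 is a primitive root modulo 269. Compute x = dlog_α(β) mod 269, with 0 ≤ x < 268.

237

Baby-step giant-step with m = ceil(sqrt(268)) = 17.
Baby table (252^j mod 269 for j=0..16):
  0:1  1:252  2:20  3:198  4:131  5:194  6:199  7:114
  8:214  9:128  10:245  11:139  12:58  13:90  14:84  15:186
  16:66
Giant step factor: 252^(-17) ≡ 76 (mod 269).
Scan 129·76^i mod 269 for i = 0, 1, …:
  i=0: 129   i=1: 120   i=2: 243   i=3: 176
  i=4: 195   i=5: 25   i=6: 17   i=7: 216
  i=8: 7   i=9: 263   i=10: 82   i=11: 45
  i=12: 192   i=13: 66
Match at i=13, j=16: x = 13·17 + 16 = 237.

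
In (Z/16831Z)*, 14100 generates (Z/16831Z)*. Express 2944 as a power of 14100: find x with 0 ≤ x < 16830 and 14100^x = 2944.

11999

Baby-step giant-step with m = ceil(sqrt(16830)) = 130.
Baby table (14100^j mod 16831 for j=0..129):
  0:1  1:14100  2:2228  3:8154  4:15670  5:6463  6:5266  7:9059
  8:1441  9:3083  10:12658  11:1876  12:10099  13:5640  14:14356  15:9994
  16:6268  17:16050  18:12205  19:10356  20:10675  21:14698  22:1697  23:10849
  24:10772  25:2256  26:15841  27:10730  28:15972  29:6420  30:4882  31:14241
  32:4270  33:2513  34:4045  35:11072  36:7675  37:11001  38:16435  39:4292
  40:9755  41:2568  42:5319  43:15795  44:1708  45:14470  46:1618  47:7795
  48:3070  49:14499  50:6574  51:5083  52:3902  53:14492  54:8860  55:6318
  56:14148  57:5788  58:14112  59:3118  60:1228  61:12532  62:9362  63:15498
  64:4927  65:9163  66:3544  67:15992  68:2293  69:15780  70:9011  71:14712
  72:13956  73:8379  74:7111  75:2833  76:5337  77:299  78:8150  79:9763
  80:14382  81:6312  82:13703  83:9251  84:15681  85:10084  86:12943  87:14598
  88:5501  89:6852  90:3260  91:539  92:9119  93:5891  94:2115  95:13799
  96:16371  97:10766  98:1811  99:2473  100:12299  101:6107  102:1304  103:6948
  104:10380  105:12455  106:846  107:12252  108:16647  109:14405  110:10823  111:14454
  112:11652  113:5809  114:7254  115:16244  116:4152  117:4982  118:10437  119:8267
  120:10025  121:5762  122:963  123:12514  124:8027  125:9056  126:9634  127:13230
  128:5027  129:5359
Giant step factor: 14100^(-130) ≡ 6053 (mod 16831).
Scan 2944·6053^i mod 16831 for i = 0, 1, …:
  i=0: 2944   i=1: 12834   i=2: 9137   i=3: 16426
  i=4: 5861   i=5: 13716   i=6: 12456   i=7: 10119
  i=8: 2298   i=9: 7388     …   i=91: 16790
  i=92: 4292
Match at i=92, j=39: x = 92·130 + 39 = 11999.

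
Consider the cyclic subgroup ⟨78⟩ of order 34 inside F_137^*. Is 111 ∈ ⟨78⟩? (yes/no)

111 ∈ ⟨78⟩ iff 111^34 ≡ 1 (mod 137), since |⟨78⟩| = 34.
111^34 mod 137 = 37.
Since 37 ≠ 1, 111 does not lie in the subgroup.

no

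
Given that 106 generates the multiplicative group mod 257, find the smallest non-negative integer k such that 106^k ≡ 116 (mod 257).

Baby-step giant-step with m = ceil(sqrt(256)) = 16.
Baby table (106^j mod 257 for j=0..15):
  0:1  1:106  2:185  3:78  4:44  5:38  6:173  7:91
  8:137  9:130  10:159  11:149  12:117  13:66  14:57  15:131
Giant step factor: 106^(-16) ≡ 225 (mod 257).
Scan 116·225^i mod 257 for i = 0, 1, …:
  i=0: 116   i=1: 143   i=2: 50   i=3: 199
  i=4: 57
Match at i=4, j=14: k = 4·16 + 14 = 78.

78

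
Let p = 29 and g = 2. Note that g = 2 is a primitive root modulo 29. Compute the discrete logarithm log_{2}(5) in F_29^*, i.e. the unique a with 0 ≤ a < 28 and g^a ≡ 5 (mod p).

Successive powers of 2 modulo 29:
  2^0=1  2^1=2  2^2=4  2^3=8  2^4=16  2^5=3
  2^6=6  2^7=12  2^8=24  2^9=19  2^10=9  2^11=18
  2^12=7  2^13=14  2^14=28  2^15=27  2^16=25  2^17=21
  2^18=13  2^19=26  2^20=23  2^21=17  2^22=5
So 2^22 ≡ 5 (mod 29), giving a = 22.

22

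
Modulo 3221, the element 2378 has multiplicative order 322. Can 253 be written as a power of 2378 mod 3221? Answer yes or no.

no

253 ∈ ⟨2378⟩ iff 253^322 ≡ 1 (mod 3221), since |⟨2378⟩| = 322.
253^322 mod 3221 = 11.
Since 11 ≠ 1, 253 does not lie in the subgroup.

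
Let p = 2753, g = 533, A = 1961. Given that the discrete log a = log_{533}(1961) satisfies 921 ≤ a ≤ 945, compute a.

Compute 533^921 mod 2753 = 1787, then multiply by 533 repeatedly:
  533^921=1787  533^922=2686  533^923=78  533^924=279  533^925=45
  533^926=1961
Found 1961 at exponent 926.

926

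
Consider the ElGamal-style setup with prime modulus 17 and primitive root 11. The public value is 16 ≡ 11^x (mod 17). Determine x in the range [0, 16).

8

Successive powers of 11 modulo 17:
  11^0=1  11^1=11  11^2=2  11^3=5  11^4=4  11^5=10
  11^6=8  11^7=3  11^8=16
So 11^8 ≡ 16 (mod 17), giving x = 8.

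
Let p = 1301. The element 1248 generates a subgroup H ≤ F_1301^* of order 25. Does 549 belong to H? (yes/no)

⟨1248⟩ has order 25; its elements mod 1301 are {1, 44, 163, 171, 207, 270, 456, 468, 549, 551, 552, 602, 619, 635, 667, 720, 726, 738, 826, 870, 1019, 1077, 1216, 1217, 1248}.
549 is in this set.

yes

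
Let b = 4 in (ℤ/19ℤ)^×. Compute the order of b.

9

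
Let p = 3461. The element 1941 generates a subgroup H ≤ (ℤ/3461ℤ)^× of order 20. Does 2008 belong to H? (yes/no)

⟨1941⟩ has order 20; its elements mod 3461 are {1, 406, 442, 520, 1062, 1292, 1414, 1453, 1520, 1548, 1913, 1941, 2008, 2047, 2169, 2399, 2941, 3019, 3055, 3460}.
2008 is in this set.

yes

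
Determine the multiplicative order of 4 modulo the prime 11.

5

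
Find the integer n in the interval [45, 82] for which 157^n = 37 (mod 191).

65

Compute 157^45 mod 191 = 14, then multiply by 157 repeatedly:
  157^45=14  157^46=97  157^47=140  157^48=15  157^49=63
  157^50=150  157^51=57  157^52=163  157^53=188  157^54=102
  157^55=161  157^56=65  157^57=82  157^58=77  157^59=56
  157^60=6  157^61=178  157^62=60  157^63=61  157^64=27
  157^65=37
Found 37 at exponent 65.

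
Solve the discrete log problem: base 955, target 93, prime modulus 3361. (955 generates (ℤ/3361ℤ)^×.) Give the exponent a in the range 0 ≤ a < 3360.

973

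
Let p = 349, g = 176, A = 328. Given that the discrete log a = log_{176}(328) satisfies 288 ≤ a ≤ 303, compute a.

Compute 176^288 mod 349 = 171, then multiply by 176 repeatedly:
  176^288=171  176^289=82  176^290=123  176^291=10  176^292=15
  176^293=197  176^294=121  176^295=7  176^296=185  176^297=103
  176^298=329  176^299=319  176^300=304  176^301=107  176^302=335
  176^303=328
Found 328 at exponent 303.

303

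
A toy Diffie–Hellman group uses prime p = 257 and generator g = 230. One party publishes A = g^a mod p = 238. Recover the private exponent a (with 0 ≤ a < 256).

Baby-step giant-step with m = ceil(sqrt(256)) = 16.
Baby table (230^j mod 257 for j=0..15):
  0:1  1:230  2:215  3:106  4:222  5:174  6:185  7:145
  8:197  9:78  10:207  11:65  12:44  13:97  14:208  15:38
Giant step factor: 230^(-16) ≡ 129 (mod 257).
Scan 238·129^i mod 257 for i = 0, 1, …:
  i=0: 238   i=1: 119   i=2: 188   i=3: 94
  i=4: 47   i=5: 152   i=6: 76   i=7: 38
Match at i=7, j=15: a = 7·16 + 15 = 127.

127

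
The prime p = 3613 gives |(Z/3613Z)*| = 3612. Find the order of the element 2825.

3612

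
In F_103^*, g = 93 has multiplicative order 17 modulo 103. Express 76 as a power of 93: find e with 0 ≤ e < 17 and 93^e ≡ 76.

6

Successive powers of 93 modulo 103:
  93^0=1  93^1=93  93^2=100  93^3=30  93^4=9  93^5=13
  93^6=76
So 93^6 ≡ 76 (mod 103), giving e = 6.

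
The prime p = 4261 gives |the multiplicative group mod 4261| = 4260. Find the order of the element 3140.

4260

The order of 3140 must divide p − 1 = 4260 = 2^2 · 3 · 5 · 71.
Divisors: 1, 2, 3, 4, 5, 6, 10, 12, 15, 20, 30, 60, 71, 142, 213, 284, 355, 426, 710, 852, 1065, 1420, 2130, 4260.
Check each in increasing order: 3140^1 ≡ 3140;  3140^2 ≡ 3907;  3140^3 ≡ 561;  3140^4 ≡ 1747;  3140^5 ≡ 1673;  3140^6 ≡ 3668;  3140^10 ≡ 3713;  3140^12 ≡ 2247;  3140^15 ≡ 3572;  3140^20 ≡ 2034;  3140^30 ≡ 1750;  3140^60 ≡ 3102;  3140^71 ≡ 301;  3140^142 ≡ 1120;  3140^213 ≡ 501;  3140^284 ≡ 1666;  3140^355 ≡ 2929;  3140^426 ≡ 3863;  3140^710 ≡ 1648;  3140^852 ≡ 747;  3140^1065 ≡ 3540;  3140^1420 ≡ 1647;  3140^2130 ≡ 4260;  3140^4260 ≡ 1.
Smallest exponent giving 1 is 4260.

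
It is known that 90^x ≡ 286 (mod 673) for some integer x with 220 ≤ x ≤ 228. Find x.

Compute 90^220 mod 673 = 39, then multiply by 90 repeatedly:
  90^220=39  90^221=145  90^222=263  90^223=115  90^224=255
  90^225=68  90^226=63  90^227=286
Found 286 at exponent 227.

227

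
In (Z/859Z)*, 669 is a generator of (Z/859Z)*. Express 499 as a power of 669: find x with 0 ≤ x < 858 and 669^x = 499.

138

Baby-step giant-step with m = ceil(sqrt(858)) = 30.
Baby table (669^j mod 859 for j=0..29):
  0:1  1:669  2:22  3:115  4:484  5:812  6:340  7:684
  8:608  9:445  10:491  11:341  12:494  13:630  14:560  15:116
  16:294  17:834  18:455  19:309  20:561  21:785  22:316  23:90
  24:80  25:262  26:42  27:610  28:65  29:535
Giant step factor: 669^(-30) ≡ 343 (mod 859).
Scan 499·343^i mod 859 for i = 0, 1, …:
  i=0: 499   i=1: 216   i=2: 214   i=3: 387
  i=4: 455
Match at i=4, j=18: x = 4·30 + 18 = 138.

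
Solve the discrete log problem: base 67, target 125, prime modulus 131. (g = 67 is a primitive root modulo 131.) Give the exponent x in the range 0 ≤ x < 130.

88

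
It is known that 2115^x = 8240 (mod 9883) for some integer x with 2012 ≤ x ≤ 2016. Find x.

2016

Compute 2115^2012 mod 9883 = 1913, then multiply by 2115 repeatedly:
  2115^2012=1913  2115^2013=3848  2115^2014=4811  2115^2015=5658  2115^2016=8240
Found 8240 at exponent 2016.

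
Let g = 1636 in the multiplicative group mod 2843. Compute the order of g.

1421

The order of 1636 must divide p − 1 = 2842 = 2 · 7^2 · 29.
Divisors: 1, 2, 7, 14, 29, 49, 58, 98, 203, 406, 1421, 2842.
Check each in increasing order: 1636^1 ≡ 1636;  1636^2 ≡ 1233;  1636^7 ≡ 2781;  1636^14 ≡ 1001;  1636^29 ≡ 2679;  1636^49 ≡ 1015;  1636^58 ≡ 1309;  1636^98 ≡ 1059;  1636^203 ≡ 2272;  1636^406 ≡ 1939;  1636^1421 ≡ 1.
Smallest exponent giving 1 is 1421.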